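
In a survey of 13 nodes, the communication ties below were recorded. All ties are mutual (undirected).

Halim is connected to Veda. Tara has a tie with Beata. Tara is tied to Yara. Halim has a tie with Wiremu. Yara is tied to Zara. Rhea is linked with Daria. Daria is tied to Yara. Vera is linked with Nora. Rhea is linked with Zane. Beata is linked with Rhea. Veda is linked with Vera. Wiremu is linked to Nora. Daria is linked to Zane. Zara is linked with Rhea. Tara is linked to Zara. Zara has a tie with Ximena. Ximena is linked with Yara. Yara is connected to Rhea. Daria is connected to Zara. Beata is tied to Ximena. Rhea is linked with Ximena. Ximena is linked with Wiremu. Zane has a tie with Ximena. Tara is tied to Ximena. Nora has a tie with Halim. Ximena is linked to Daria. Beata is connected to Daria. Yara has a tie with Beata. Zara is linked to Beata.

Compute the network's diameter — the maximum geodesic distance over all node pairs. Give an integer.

4

Eccentricity of each node (its greatest distance to any other): Beata:4, Daria:4, Halim:3, Nora:3, Rhea:4, Tara:4, Veda:4, Vera:4, Wiremu:2, Ximena:3, Yara:4, Zane:4, Zara:4.
The maximum eccentricity is 4, realized for instance by the pair Vera–Zane via Vera – Nora – Wiremu – Ximena – Zane. So the diameter is 4.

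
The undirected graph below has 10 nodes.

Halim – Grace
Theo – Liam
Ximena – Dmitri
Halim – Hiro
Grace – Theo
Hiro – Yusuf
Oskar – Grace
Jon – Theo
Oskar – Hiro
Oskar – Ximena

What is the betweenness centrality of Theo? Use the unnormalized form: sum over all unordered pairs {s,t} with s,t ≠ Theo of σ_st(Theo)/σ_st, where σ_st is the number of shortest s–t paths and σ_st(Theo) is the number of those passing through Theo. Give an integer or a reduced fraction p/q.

15

Pairs whose geodesics pass through Theo — Grace–Liam: 1; Grace–Jon: 1; Hiro–Liam: 2/2; Hiro–Jon: 2/2; Yusuf–Liam: 2/2; Yusuf–Jon: 2/2; Ximena–Liam: 1; Ximena–Jon: 1; Halim–Liam: 1; Halim–Jon: 1; Liam–Jon: 1; Liam–Oskar: 1; Liam–Dmitri: 1; Jon–Oskar: 1 … (+1 more pairs).
All other pairs contribute 0.
Summing the contributions gives betweenness(Theo) = 15.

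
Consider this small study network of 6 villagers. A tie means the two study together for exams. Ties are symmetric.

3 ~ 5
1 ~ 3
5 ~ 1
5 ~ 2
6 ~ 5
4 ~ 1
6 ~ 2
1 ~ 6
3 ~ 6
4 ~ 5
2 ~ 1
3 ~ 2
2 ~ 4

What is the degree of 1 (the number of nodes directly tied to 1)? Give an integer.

1 is directly tied to 2, 3, 4, 5, and 6. That is 5 neighbors, so the degree of 1 is 5.

5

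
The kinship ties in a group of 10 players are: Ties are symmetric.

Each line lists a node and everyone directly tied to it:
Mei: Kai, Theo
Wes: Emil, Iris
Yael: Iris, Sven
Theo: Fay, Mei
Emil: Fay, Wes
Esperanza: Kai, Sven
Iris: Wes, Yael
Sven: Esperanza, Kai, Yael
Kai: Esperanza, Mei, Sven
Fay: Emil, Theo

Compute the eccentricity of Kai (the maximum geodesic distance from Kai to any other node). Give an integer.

Distances from Kai: Emil:4, Esperanza:1, Fay:3, Iris:3, Mei:1, Sven:1, Theo:2, Wes:4, Yael:2.
The largest is 4 (to Emil and Wes), so the eccentricity of Kai is 4.

4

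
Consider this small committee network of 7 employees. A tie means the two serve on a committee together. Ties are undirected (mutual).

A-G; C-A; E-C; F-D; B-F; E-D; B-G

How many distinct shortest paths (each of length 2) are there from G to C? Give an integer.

The shortest distance is 2, and the only length-2 path is G–A–C. So there is exactly 1 shortest path.

1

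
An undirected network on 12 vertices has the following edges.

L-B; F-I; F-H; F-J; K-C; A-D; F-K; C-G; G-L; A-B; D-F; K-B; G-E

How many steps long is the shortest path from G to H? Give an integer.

4

One shortest route is G – C – K – F – H, which uses 4 edges, and at distance 3 from G we only reach {A, F}, which does not include H. So d(G,H) = 4.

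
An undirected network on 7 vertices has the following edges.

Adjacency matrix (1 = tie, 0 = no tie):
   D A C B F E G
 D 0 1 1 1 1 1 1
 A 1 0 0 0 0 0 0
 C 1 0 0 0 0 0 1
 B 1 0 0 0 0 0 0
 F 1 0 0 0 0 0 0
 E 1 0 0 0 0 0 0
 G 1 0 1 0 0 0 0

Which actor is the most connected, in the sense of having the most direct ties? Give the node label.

D

Degrees — A:1, B:1, C:2, D:6, E:1, F:1, G:2.
The maximum is 6, attained only by D.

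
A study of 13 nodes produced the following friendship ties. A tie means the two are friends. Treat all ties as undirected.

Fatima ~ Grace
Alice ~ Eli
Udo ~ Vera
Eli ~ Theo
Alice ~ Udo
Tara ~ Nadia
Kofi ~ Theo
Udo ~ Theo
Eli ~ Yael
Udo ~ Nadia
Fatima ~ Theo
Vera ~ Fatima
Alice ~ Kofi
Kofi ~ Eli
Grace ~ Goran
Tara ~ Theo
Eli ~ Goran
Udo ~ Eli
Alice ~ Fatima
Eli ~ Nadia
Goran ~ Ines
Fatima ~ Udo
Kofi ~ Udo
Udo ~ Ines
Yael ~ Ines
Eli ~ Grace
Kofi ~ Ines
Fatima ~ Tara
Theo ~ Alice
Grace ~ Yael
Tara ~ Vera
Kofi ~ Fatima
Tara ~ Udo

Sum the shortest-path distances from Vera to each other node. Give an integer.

Distances from Vera: Alice:2, Eli:2, Fatima:1, Goran:3, Grace:2, Ines:2, Kofi:2, Nadia:2, Tara:1, Theo:2, Udo:1, Yael:3.
Sum = 2 + 2 + 1 + 3 + 2 + 2 + 2 + 2 + 1 + 2 + 1 + 3 = 23.

23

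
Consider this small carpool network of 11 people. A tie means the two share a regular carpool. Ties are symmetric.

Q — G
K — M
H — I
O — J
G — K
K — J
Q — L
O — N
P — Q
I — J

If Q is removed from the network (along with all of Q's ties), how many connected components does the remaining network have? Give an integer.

3

Without Q, the remaining ties split the others into: {G, H, I, J, K, M, N, O}; {L}; {P}.
That's 3 separate components.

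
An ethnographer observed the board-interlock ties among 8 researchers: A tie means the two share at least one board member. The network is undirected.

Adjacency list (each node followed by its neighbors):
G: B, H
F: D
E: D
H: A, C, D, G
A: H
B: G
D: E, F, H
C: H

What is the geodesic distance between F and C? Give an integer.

One shortest route is F – D – H – C, which uses 3 edges, and at distance 2 from F we only reach {E, H}, which does not include C. So d(F,C) = 3.

3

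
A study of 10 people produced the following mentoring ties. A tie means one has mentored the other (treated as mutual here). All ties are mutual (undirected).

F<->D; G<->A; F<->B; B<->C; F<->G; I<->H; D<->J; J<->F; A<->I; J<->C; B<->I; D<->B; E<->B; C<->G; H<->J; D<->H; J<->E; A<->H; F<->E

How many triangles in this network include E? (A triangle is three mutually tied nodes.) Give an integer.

2

E's neighbors: B, F, and J.
Neighbor pairs that are themselves tied: E–B–F; E–F–J. Each forms one triangle with E, for 2 in total.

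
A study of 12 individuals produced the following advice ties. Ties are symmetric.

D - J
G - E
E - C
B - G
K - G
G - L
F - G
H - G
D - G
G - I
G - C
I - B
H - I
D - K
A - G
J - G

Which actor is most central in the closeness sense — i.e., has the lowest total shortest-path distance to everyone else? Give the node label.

Farness (sum of distances to all others) for each node — A:21, B:20, C:20, D:19, E:20, F:21, G:11, H:20, I:19, J:20, K:20, L:21.
The smallest farness is 11, for G, so G has the highest closeness.

G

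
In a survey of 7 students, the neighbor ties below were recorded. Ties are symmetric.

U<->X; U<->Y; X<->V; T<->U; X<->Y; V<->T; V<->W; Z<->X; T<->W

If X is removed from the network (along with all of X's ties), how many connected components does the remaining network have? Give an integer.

Without X, the remaining ties split the others into: {Z}; {T, U, V, W, Y}.
That's 2 separate components.

2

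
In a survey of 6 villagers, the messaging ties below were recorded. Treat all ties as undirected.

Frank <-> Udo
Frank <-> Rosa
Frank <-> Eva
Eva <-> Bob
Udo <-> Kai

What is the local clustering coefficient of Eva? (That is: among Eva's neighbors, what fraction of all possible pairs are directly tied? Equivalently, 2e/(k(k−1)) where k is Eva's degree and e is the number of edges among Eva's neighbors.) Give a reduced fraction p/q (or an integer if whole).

0

Eva's neighbors: Bob and Frank (k = 2).
Possible neighbor pairs: C(2,2) = 1. Edges among them: none → e = 0.
Clustering(Eva) = 0/1.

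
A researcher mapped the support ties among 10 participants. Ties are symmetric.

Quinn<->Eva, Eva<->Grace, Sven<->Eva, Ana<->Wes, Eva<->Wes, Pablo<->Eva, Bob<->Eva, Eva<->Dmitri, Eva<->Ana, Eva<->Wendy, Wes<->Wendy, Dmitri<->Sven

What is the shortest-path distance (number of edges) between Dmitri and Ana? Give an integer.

2

One shortest route is Dmitri – Eva – Ana, which uses 2 edges, and Dmitri and Ana are not directly tied, so nothing shorter exists. So d(Dmitri,Ana) = 2.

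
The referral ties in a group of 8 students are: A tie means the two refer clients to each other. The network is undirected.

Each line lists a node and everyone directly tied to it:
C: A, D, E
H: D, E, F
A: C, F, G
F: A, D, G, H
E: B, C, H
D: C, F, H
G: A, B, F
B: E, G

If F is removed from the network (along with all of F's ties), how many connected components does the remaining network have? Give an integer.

1

F's neighbors (A, D, G, and H) remain reachable from one another through other ties, so the rest of the network stays in one piece.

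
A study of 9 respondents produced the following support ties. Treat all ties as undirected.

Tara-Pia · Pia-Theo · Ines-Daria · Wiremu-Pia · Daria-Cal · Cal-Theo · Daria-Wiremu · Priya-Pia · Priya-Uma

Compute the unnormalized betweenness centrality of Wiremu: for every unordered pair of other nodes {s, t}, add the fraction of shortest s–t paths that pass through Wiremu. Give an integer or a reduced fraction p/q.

Pairs whose geodesics pass through Wiremu — Daria–Pia: 1; Daria–Priya: 1; Daria–Tara: 1; Daria–Uma: 1; Pia–Ines: 1; Priya–Ines: 1; Tara–Ines: 1; Uma–Ines: 1.
All other pairs contribute 0.
Summing the contributions gives betweenness(Wiremu) = 8.

8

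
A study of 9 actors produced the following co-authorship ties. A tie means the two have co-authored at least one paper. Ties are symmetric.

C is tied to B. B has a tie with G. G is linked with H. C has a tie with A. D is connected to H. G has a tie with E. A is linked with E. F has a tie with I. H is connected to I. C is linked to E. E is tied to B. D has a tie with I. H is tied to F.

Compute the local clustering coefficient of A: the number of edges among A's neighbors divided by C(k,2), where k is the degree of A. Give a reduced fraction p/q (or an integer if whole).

1

A's neighbors: C and E (k = 2).
Possible neighbor pairs: C(2,2) = 1. Edges among them: C–E → e = 1.
Clustering(A) = 1/1.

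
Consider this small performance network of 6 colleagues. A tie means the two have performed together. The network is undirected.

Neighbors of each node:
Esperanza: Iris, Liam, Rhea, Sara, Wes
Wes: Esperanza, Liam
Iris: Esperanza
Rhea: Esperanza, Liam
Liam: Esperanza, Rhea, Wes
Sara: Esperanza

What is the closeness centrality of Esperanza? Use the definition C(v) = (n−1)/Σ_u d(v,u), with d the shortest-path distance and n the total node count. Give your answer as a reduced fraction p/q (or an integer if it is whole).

1

Distances from Esperanza: Iris:1, Liam:1, Rhea:1, Sara:1, Wes:1. Sum = 5.
n = 6, so closeness = 5/5 = 1.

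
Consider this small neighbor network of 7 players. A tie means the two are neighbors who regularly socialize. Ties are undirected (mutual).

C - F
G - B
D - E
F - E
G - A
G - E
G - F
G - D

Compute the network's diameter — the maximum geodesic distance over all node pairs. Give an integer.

Eccentricity of each node (its greatest distance to any other): A:3, B:3, C:3, D:3, E:2, F:2, G:2.
The maximum eccentricity is 3, realized for instance by the pair B–C via B – G – F – C. So the diameter is 3.

3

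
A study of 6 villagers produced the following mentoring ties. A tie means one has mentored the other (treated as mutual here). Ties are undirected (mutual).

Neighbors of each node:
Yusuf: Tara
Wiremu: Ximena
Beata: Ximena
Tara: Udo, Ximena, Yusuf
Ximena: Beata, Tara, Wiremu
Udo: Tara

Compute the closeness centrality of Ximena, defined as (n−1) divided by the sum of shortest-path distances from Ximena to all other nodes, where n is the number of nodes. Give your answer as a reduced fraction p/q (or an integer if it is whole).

Distances from Ximena: Beata:1, Tara:1, Udo:2, Wiremu:1, Yusuf:2. Sum = 7.
n = 6, so closeness = 5/7.

5/7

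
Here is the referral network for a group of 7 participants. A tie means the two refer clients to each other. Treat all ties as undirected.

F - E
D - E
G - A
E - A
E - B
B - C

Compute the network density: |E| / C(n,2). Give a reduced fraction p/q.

2/7

There are 6 edges and 7 nodes, so the maximum possible is C(7,2) = 21.
Density = 6/21 = 2/7.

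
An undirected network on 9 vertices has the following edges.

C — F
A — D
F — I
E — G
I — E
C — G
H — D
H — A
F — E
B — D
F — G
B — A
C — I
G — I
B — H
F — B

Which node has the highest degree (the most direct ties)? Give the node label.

F

Degrees — A:3, B:4, C:3, D:3, E:3, F:5, G:4, H:3, I:4.
The maximum is 5, attained only by F.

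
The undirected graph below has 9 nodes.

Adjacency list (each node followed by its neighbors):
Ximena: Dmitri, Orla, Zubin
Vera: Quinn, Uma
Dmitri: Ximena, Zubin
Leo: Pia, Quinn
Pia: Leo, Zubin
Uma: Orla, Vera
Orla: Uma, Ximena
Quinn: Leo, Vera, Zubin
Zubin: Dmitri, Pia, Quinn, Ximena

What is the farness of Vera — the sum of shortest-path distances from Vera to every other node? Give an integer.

17

Distances from Vera: Dmitri:3, Leo:2, Orla:2, Pia:3, Quinn:1, Uma:1, Ximena:3, Zubin:2.
Sum = 3 + 2 + 2 + 3 + 1 + 1 + 3 + 2 = 17.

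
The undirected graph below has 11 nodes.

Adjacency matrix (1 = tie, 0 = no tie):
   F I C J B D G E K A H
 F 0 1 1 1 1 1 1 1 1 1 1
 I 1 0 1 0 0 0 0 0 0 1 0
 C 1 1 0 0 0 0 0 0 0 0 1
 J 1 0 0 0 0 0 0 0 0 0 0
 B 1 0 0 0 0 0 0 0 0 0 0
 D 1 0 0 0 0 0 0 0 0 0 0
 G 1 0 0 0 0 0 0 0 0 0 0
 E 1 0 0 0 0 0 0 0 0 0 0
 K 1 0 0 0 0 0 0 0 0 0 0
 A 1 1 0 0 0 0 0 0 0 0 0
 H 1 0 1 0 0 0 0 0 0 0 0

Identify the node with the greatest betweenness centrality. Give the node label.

Unnormalized betweenness of each node: A:0, B:0, C:1/2, D:0, E:0, F:41, G:0, H:0, I:1/2, J:0, K:0.
F has the largest value, 41, making it the main broker — the node through which the most shortest paths run.

F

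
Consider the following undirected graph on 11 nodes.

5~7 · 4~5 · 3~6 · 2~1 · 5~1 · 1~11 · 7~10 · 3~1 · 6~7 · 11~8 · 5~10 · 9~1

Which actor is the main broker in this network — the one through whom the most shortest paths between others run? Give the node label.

Unnormalized betweenness of each node: 1:63/2, 2:0, 3:5, 4:0, 5:39/2, 6:3/2, 7:7/2, 8:0, 9:0, 10:0, 11:9.
1 has the largest value, 63/2, making it the main broker — the node through which the most shortest paths run.

1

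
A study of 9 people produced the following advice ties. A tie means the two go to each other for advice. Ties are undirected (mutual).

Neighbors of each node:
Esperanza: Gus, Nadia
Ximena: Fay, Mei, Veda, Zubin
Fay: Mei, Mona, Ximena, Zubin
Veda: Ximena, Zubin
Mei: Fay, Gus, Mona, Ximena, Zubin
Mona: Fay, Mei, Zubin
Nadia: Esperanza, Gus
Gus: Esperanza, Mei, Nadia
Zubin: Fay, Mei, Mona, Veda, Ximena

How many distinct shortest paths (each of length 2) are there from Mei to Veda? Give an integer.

2

The shortest distance is 2. The length-2 paths are: Mei–Zubin–Veda; Mei–Ximena–Veda.
That gives 2 distinct shortest paths.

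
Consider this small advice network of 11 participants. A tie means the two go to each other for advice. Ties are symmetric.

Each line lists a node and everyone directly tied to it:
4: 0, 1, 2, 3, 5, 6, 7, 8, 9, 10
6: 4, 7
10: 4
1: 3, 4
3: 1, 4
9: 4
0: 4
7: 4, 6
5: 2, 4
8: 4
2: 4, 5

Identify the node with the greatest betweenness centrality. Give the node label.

Unnormalized betweenness of each node: 0:0, 1:0, 2:0, 3:0, 4:42, 5:0, 6:0, 7:0, 8:0, 9:0, 10:0.
4 has the largest value, 42, making it the main broker — the node through which the most shortest paths run.

4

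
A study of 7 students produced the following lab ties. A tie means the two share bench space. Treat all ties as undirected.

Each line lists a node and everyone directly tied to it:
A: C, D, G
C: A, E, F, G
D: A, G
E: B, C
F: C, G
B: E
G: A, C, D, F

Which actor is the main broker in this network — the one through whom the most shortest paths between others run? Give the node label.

Unnormalized betweenness of each node: A:3/2, B:0, C:17/2, D:0, E:5, F:0, G:3.
C has the largest value, 17/2, making it the main broker — the node through which the most shortest paths run.

C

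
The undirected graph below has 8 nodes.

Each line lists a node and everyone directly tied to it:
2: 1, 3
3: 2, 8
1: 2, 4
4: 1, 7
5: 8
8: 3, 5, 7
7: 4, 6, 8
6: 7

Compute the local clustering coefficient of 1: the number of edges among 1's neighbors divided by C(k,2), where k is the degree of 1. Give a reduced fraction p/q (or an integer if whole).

0

1's neighbors: 2 and 4 (k = 2).
Possible neighbor pairs: C(2,2) = 1. Edges among them: none → e = 0.
Clustering(1) = 0/1.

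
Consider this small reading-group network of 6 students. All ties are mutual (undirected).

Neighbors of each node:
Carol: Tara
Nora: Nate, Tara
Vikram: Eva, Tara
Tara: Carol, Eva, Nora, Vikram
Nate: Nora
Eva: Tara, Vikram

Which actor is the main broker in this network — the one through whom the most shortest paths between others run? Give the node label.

Tara

Unnormalized betweenness of each node: Carol:0, Eva:0, Nate:0, Nora:4, Tara:8, Vikram:0.
Tara has the largest value, 8, making it the main broker — the node through which the most shortest paths run.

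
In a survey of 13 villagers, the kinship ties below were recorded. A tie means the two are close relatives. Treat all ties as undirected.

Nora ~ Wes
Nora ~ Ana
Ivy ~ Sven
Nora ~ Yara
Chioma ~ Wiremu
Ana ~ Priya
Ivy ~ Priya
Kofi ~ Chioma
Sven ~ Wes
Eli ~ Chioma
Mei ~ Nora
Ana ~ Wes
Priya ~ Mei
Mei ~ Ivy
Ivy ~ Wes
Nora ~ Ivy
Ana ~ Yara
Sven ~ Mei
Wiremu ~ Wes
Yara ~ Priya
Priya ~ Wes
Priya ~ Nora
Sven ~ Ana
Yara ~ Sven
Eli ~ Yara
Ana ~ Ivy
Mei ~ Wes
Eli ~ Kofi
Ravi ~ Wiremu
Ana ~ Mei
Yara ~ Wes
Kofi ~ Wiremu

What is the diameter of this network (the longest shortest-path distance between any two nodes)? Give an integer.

Eccentricity of each node (its greatest distance to any other): Ana:3, Chioma:3, Eli:3, Ivy:3, Kofi:3, Mei:3, Nora:3, Priya:3, Ravi:3, Sven:3, Wes:2, Wiremu:2, Yara:3.
The maximum eccentricity is 3, realized for instance by the pair Chioma–Mei via Chioma – Wiremu – Wes – Mei. So the diameter is 3.

3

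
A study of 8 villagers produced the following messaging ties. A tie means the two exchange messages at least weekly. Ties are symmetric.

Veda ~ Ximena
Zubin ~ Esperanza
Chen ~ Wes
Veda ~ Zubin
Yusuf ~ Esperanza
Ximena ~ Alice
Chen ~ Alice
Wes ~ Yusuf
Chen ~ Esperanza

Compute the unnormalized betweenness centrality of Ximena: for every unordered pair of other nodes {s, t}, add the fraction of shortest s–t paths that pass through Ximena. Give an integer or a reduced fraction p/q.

Pairs whose geodesics pass through Ximena — Zubin–Alice: 1/2; Veda–Alice: 1; Veda–Chen: 1/2; Veda–Wes: 1/3.
All other pairs contribute 0.
Summing the contributions gives betweenness(Ximena) = 7/3.

7/3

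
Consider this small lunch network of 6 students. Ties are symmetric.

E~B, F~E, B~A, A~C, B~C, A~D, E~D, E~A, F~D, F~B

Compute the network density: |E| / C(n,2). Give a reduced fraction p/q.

There are 10 edges and 6 nodes, so the maximum possible is C(6,2) = 15.
Density = 10/15 = 2/3.

2/3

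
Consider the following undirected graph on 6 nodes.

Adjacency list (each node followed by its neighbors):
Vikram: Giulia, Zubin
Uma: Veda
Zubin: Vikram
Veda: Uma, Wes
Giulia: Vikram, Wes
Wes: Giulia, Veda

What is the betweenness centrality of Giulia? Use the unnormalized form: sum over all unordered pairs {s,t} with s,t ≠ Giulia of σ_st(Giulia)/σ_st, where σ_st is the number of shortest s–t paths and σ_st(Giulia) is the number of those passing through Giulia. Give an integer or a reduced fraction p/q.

Pairs whose geodesics pass through Giulia — Vikram–Veda: 1; Vikram–Wes: 1; Vikram–Uma: 1; Veda–Zubin: 1; Wes–Zubin: 1; Zubin–Uma: 1.
All other pairs contribute 0.
Summing the contributions gives betweenness(Giulia) = 6.

6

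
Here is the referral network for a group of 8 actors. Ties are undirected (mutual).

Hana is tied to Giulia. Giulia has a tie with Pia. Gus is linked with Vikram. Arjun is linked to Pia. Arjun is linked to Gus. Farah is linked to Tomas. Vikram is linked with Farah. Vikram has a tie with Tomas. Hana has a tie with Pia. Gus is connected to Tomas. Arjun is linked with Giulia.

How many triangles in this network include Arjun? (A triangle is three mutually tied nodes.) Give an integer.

Arjun's neighbors: Giulia, Gus, and Pia.
Neighbor pairs that are themselves tied: Arjun–Giulia–Pia. Each forms one triangle with Arjun, for 1 in total.

1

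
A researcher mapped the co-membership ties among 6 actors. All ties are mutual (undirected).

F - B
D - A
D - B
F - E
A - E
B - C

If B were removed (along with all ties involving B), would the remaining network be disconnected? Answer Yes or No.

Removing B leaves {A, D, E, and F} with no path to {C}, so the network splits into 2 components. B is a cut vertex.

Yes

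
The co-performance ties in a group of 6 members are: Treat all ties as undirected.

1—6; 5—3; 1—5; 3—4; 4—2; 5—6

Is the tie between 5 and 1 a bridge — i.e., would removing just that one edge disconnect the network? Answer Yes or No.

Even without that edge, 5 still reaches 1 via 5 – 6 – 1, so the network stays connected. Not a bridge.

No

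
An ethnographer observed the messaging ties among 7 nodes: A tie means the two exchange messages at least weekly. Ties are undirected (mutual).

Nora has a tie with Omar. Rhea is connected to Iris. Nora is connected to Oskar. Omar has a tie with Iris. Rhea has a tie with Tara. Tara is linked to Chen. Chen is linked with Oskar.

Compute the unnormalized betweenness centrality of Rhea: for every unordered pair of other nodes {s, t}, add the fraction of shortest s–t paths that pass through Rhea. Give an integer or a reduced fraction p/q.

3

Pairs whose geodesics pass through Rhea — Chen–Iris: 1; Tara–Iris: 1; Tara–Omar: 1.
All other pairs contribute 0.
Summing the contributions gives betweenness(Rhea) = 3.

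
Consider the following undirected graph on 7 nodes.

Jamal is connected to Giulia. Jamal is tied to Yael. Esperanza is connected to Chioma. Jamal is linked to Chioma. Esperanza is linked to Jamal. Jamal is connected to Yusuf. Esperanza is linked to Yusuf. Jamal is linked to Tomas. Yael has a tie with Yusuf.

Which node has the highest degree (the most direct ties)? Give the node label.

Jamal

Degrees — Chioma:2, Esperanza:3, Giulia:1, Jamal:6, Tomas:1, Yael:2, Yusuf:3.
The maximum is 6, attained only by Jamal.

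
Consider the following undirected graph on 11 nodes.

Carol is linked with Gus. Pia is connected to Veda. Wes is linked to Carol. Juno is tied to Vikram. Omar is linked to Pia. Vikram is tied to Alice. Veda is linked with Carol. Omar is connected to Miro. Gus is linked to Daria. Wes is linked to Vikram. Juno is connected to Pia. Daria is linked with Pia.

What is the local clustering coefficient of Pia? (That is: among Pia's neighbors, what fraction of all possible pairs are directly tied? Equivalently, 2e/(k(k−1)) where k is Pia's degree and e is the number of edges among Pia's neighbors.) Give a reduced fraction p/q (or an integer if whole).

0

Pia's neighbors: Daria, Juno, Omar, and Veda (k = 4).
Possible neighbor pairs: C(4,2) = 6. Edges among them: none → e = 0.
Clustering(Pia) = 0/6 = 0.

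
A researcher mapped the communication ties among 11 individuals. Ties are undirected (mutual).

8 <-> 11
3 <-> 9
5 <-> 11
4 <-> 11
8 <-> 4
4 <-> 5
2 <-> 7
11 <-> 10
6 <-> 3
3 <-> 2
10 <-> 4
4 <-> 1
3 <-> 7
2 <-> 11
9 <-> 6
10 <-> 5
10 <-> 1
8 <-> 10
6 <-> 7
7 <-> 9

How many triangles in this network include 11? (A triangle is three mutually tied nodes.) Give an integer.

11's neighbors: 2, 4, 5, 8, and 10.
Neighbor pairs that are themselves tied: 11–4–5; 11–4–8; 11–4–10; 11–5–10; 11–8–10. Each forms one triangle with 11, for 5 in total.

5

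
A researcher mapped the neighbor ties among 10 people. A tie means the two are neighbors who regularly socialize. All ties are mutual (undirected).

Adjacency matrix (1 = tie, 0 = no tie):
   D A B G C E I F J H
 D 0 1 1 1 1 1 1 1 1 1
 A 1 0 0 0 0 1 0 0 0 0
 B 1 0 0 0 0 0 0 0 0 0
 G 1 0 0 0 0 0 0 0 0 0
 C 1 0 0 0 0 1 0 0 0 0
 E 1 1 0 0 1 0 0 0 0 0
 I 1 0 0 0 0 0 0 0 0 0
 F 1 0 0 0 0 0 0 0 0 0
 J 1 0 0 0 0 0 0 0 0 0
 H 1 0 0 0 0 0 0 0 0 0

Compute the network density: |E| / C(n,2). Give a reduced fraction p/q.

There are 11 edges and 10 nodes, so the maximum possible is C(10,2) = 45.
Density = 11/45.

11/45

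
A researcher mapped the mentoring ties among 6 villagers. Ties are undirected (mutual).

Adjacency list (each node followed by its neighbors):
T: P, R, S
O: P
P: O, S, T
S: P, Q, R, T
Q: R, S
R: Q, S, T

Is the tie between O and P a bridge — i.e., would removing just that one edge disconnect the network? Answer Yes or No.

Without the O–P edge there is no alternate route between O and P, so the network disconnects. It is a bridge.

Yes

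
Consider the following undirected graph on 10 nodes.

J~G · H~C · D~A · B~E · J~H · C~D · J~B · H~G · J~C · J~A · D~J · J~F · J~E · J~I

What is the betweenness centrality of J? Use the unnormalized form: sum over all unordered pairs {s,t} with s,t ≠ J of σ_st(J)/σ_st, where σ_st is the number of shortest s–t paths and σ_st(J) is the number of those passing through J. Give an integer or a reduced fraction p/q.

Pairs whose geodesics pass through J — H–D: 1/2; H–F: 1; H–I: 1; H–E: 1; H–A: 1; H–B: 1; D–F: 1; D–G: 1; D–I: 1; D–E: 1; D–B: 1; F–G: 1; F–I: 1; F–E: 1 … (+17 more pairs).
All other pairs contribute 0.
Summing the contributions gives betweenness(J) = 59/2.

59/2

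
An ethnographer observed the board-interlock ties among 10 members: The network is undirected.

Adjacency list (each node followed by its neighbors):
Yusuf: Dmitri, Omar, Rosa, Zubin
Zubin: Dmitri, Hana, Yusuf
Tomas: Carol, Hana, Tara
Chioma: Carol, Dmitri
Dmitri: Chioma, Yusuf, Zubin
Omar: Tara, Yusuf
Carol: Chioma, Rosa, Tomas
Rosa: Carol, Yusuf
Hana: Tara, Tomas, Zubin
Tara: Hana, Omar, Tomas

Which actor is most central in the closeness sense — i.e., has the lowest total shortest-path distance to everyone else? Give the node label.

Yusuf

Farness (sum of distances to all others) for each node — Carol:17, Chioma:19, Dmitri:17, Hana:17, Omar:18, Rosa:18, Tara:18, Tomas:17, Yusuf:15, Zubin:16.
The smallest farness is 15, for Yusuf, so Yusuf has the highest closeness.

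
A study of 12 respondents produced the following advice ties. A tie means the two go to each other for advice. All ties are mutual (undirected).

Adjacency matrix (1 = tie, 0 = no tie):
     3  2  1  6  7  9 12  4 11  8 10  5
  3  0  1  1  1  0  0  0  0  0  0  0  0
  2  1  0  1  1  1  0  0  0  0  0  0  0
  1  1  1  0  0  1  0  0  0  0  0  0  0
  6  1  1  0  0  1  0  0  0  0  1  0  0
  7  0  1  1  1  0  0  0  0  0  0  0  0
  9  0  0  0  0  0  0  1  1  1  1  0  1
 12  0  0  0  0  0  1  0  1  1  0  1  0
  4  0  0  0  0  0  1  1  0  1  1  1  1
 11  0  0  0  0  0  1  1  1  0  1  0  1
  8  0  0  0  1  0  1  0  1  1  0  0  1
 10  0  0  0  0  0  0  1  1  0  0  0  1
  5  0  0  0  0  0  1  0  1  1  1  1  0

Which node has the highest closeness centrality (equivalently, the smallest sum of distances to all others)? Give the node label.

Farness (sum of distances to all others) for each node — 1:34, 2:26, 3:27, 4:21, 5:22, 6:20, 7:27, 8:18, 9:22, 10:29, 11:22, 12:28.
The smallest farness is 18, for 8, so 8 has the highest closeness.

8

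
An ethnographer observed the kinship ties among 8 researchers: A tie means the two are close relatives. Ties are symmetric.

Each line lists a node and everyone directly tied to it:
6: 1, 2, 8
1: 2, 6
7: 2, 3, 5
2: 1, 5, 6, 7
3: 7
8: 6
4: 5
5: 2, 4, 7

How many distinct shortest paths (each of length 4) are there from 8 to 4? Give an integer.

The shortest distance is 4, and the only length-4 path is 8–6–2–5–4. So there is exactly 1 shortest path.

1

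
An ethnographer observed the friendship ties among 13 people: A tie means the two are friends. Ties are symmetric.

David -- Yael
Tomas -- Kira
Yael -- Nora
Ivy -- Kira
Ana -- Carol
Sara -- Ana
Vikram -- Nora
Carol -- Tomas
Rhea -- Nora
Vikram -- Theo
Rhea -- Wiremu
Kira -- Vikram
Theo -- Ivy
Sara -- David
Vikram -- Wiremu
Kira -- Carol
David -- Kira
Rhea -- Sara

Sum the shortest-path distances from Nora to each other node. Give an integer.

25

Distances from Nora: Ana:3, Carol:3, David:2, Ivy:3, Kira:2, Rhea:1, Sara:2, Theo:2, Tomas:3, Vikram:1, Wiremu:2, Yael:1.
Sum = 3 + 3 + 2 + 3 + 2 + 1 + 2 + 2 + 3 + 1 + 2 + 1 = 25.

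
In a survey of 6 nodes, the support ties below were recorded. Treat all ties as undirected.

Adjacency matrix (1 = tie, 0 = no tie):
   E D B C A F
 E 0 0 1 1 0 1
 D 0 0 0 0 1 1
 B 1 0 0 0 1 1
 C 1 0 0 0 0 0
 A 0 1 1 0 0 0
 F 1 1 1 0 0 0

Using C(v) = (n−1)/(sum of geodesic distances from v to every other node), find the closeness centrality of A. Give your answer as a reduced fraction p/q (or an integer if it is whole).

Distances from A: B:1, C:3, D:1, E:2, F:2. Sum = 9.
n = 6, so closeness = 5/9.

5/9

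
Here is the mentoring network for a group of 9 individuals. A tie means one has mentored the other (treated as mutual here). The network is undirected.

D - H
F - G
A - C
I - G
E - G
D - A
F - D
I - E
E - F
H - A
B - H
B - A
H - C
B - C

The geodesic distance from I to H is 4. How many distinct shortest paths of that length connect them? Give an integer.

2

The shortest distance is 4. The length-4 paths are: I–E–F–D–H; I–G–F–D–H.
That gives 2 distinct shortest paths.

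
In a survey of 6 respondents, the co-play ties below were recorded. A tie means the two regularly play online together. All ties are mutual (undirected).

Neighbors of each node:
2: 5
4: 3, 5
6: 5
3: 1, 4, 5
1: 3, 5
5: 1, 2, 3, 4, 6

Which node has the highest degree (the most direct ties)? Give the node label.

Degrees — 1:2, 2:1, 3:3, 4:2, 5:5, 6:1.
The maximum is 5, attained only by 5.

5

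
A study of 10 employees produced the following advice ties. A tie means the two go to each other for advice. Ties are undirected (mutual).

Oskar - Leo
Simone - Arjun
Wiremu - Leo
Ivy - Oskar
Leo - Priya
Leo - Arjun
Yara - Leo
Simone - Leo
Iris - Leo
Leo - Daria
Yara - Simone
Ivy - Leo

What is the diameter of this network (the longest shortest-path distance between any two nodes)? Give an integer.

2

Eccentricity of each node (its greatest distance to any other): Arjun:2, Daria:2, Iris:2, Ivy:2, Leo:1, Oskar:2, Priya:2, Simone:2, Wiremu:2, Yara:2.
The maximum eccentricity is 2, realized for instance by the pair Yara–Priya via Yara – Leo – Priya. So the diameter is 2.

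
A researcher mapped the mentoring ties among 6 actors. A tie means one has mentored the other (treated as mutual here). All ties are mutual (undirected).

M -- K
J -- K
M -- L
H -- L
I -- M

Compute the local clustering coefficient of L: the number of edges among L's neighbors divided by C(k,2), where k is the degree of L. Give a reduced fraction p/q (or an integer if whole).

L's neighbors: H and M (k = 2).
Possible neighbor pairs: C(2,2) = 1. Edges among them: none → e = 0.
Clustering(L) = 0/1.

0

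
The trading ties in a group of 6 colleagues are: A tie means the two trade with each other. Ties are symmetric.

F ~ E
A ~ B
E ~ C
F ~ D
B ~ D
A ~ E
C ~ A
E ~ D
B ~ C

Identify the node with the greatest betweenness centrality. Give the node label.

Unnormalized betweenness of each node: A:1/3, B:1, C:1/3, D:4/3, E:3, F:0.
E has the largest value, 3, making it the main broker — the node through which the most shortest paths run.

E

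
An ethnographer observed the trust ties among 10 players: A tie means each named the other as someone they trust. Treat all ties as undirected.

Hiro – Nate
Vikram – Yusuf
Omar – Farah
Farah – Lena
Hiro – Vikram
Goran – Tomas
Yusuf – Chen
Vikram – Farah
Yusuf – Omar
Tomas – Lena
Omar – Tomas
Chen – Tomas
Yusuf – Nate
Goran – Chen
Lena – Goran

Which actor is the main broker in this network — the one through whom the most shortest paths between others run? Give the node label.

Unnormalized betweenness of each node: Chen:329/60, Farah:59/10, Goran:16/15, Hiro:1, Lena:63/20, Nate:2, Omar:67/15, Tomas:109/30, Vikram:69/10, Yusuf:62/5.
Yusuf has the largest value, 62/5, making it the main broker — the node through which the most shortest paths run.

Yusuf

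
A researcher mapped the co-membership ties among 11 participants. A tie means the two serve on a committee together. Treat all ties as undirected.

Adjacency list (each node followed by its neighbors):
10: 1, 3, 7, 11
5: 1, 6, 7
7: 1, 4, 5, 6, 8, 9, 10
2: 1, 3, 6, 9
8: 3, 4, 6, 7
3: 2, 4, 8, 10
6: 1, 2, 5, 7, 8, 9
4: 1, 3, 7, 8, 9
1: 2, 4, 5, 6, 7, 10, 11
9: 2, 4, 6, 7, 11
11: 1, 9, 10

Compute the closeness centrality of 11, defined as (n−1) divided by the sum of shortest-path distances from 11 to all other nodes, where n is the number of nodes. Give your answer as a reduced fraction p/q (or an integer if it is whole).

Distances from 11: 1:1, 2:2, 3:2, 4:2, 5:2, 6:2, 7:2, 8:3, 9:1, 10:1. Sum = 18.
n = 11, so closeness = 10/18 = 5/9.

5/9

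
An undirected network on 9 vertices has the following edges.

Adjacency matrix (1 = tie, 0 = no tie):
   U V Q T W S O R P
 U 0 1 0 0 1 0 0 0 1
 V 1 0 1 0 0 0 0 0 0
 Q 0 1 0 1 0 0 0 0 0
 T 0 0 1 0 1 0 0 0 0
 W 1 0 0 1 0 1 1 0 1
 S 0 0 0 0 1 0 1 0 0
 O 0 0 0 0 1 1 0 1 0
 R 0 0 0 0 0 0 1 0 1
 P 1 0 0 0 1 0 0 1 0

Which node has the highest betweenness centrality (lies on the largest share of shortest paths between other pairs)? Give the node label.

Unnormalized betweenness of each node: O:7/3, P:11/3, Q:1, R:1/2, S:0, T:25/6, U:35/6, V:11/6, W:41/3.
W has the largest value, 41/3, making it the main broker — the node through which the most shortest paths run.

W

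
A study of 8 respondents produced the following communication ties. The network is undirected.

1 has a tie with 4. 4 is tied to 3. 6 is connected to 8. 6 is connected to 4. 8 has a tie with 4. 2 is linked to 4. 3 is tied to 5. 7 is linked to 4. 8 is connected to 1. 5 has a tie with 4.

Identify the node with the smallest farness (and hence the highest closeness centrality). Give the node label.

Farness (sum of distances to all others) for each node — 1:12, 2:13, 3:12, 4:7, 5:12, 6:12, 7:13, 8:11.
The smallest farness is 7, for 4, so 4 has the highest closeness.

4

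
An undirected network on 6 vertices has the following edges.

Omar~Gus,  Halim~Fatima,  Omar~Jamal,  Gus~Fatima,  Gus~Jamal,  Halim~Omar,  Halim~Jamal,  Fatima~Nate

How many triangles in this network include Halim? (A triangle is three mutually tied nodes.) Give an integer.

Halim's neighbors: Fatima, Jamal, and Omar.
Neighbor pairs that are themselves tied: Halim–Jamal–Omar. Each forms one triangle with Halim, for 1 in total.

1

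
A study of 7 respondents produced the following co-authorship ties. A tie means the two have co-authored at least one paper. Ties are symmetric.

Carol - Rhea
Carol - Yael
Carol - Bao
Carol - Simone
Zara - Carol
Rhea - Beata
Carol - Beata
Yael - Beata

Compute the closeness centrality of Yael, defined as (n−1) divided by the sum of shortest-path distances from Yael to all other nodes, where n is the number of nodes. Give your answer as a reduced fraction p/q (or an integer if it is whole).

3/5

Distances from Yael: Bao:2, Beata:1, Carol:1, Rhea:2, Simone:2, Zara:2. Sum = 10.
n = 7, so closeness = 6/10 = 3/5.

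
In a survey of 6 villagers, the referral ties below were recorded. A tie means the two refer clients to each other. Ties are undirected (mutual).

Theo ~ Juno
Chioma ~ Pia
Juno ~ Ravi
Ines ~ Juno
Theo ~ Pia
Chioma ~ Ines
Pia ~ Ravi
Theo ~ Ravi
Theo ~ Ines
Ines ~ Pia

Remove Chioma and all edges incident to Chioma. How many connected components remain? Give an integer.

Chioma's neighbors (Ines and Pia) remain reachable from one another through other ties, so the rest of the network stays in one piece.

1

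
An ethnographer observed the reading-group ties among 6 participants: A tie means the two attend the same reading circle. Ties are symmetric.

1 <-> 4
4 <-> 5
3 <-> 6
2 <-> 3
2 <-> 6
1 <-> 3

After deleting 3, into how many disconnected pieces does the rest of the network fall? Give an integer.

2

Without 3, the remaining ties split the others into: {2, 6}; {1, 4, 5}.
That's 2 separate components.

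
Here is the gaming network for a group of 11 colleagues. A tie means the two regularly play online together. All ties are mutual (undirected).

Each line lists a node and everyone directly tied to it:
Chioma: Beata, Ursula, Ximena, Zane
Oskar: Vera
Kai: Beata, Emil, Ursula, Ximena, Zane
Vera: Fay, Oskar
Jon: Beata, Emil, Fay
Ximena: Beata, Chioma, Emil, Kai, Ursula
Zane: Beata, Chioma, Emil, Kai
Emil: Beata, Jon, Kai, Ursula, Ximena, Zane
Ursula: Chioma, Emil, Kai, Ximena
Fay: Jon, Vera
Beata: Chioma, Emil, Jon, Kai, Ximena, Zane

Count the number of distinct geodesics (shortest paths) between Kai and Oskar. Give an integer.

The shortest distance is 5. The length-5 paths are: Kai–Beata–Jon–Fay–Vera–Oskar; Kai–Emil–Jon–Fay–Vera–Oskar.
That gives 2 distinct shortest paths.

2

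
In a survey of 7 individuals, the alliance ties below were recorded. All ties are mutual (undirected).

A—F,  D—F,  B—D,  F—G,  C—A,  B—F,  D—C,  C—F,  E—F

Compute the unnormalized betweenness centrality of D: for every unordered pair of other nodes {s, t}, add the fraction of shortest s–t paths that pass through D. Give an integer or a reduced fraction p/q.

1/2

Pairs whose geodesics pass through D — C–B: 1/2.
All other pairs contribute 0.
Summing the contributions gives betweenness(D) = 1/2.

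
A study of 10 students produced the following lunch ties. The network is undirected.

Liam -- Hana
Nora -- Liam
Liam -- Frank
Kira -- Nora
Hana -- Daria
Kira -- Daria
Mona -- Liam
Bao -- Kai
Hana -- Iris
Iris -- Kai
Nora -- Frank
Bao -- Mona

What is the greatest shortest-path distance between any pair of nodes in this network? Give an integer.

4

Eccentricity of each node (its greatest distance to any other): Bao:4, Daria:4, Frank:4, Hana:3, Iris:3, Kai:4, Kira:4, Liam:3, Mona:3, Nora:4.
The maximum eccentricity is 4, realized for instance by the pair Kai–Frank via Kai – Iris – Hana – Liam – Frank. So the diameter is 4.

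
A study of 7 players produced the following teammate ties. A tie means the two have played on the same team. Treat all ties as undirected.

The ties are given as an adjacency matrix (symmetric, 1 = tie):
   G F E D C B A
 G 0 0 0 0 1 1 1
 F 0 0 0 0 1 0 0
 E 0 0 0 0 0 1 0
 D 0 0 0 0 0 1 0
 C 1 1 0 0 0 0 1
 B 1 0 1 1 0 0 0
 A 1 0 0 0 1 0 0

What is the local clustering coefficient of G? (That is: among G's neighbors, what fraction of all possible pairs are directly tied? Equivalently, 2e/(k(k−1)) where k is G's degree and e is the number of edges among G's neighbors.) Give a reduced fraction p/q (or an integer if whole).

G's neighbors: A, B, and C (k = 3).
Possible neighbor pairs: C(3,2) = 3. Edges among them: A–C → e = 1.
Clustering(G) = 1/3.

1/3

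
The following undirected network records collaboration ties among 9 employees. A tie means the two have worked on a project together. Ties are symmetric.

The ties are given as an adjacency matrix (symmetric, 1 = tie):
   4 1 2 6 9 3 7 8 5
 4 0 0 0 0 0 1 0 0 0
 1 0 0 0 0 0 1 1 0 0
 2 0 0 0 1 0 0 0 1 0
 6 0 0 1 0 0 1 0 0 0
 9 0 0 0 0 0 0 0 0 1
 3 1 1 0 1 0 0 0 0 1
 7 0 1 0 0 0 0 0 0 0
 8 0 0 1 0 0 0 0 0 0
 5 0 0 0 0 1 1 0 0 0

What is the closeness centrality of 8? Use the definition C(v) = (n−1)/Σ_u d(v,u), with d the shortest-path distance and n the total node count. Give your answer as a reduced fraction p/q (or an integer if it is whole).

Distances from 8: 1:4, 2:1, 3:3, 4:4, 5:4, 6:2, 7:5, 9:5. Sum = 28.
n = 9, so closeness = 8/28 = 2/7.

2/7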